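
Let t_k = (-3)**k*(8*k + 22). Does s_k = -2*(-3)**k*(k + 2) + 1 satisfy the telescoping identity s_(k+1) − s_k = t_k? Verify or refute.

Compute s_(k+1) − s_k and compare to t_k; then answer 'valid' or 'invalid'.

s_(k+1) = 6*(-3)**k*(k + 3) + 1
s_(k+1) − s_k = (-3)**k*(8*k + 22)
(s_(k+1) − s_k) − t_k = 0

Valid: the claim telescopes to t_k.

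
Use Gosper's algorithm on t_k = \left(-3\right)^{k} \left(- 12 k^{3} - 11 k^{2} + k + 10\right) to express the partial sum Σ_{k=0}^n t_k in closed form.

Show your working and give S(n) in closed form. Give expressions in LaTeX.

S(n) = - 9 \left(-3\right)^{n} n^{3} - 15 \left(-3\right)^{n} n^{2} + 9 \left(-3\right)^{n} + 1

The ratio is 3*(-12*k**3 - 47*k**2 - 57*k - 12)/(12*k**3 + 11*k**2 - k - 10).
Take A(k)=-3, B(k)=1, C(k)=k**3 + 11*k**2/12 - k/12 - 5/6.
Need (-3)·f(k+1) − (1)·f(k) = k**3 + 11*k**2/12 - k/12 - 5/6.
Degrees (0,0,3) ⇒ d ≤ 3.
Solving with deg f ≤ 3: f(k) = -(3*k**3 - 4*k**2 - k - 1)/12.
Get s_k = R·t_k = (-3)**k*(3*k**3 - 4*k**2 - k - 1) with R(k) = B(k−1)f(k)/C(k) = -(3*k**3 - 4*k**2 - k - 1)/(12*k**3 + 11*k**2 - k - 10).
Check: Δs_k = (-3)**k*(-12*k**3 - 11*k**2 + k + 10). ✓
Telescope: S(n) = s_(n+1) − s_(0) = (-3)**(n + 1)*(3*n**3 + 5*n**2 - 3) − (-1) = -9*(-3)**n*n**3 - 15*(-3)**n*n**2 + 9*(-3)**n + 1.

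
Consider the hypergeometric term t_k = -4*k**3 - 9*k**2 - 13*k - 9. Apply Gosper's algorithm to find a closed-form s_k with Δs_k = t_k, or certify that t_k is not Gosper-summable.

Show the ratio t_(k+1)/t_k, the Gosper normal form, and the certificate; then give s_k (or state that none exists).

Step 1: r(k) = (4*k**3 + 21*k**2 + 43*k + 35)/(4*k**3 + 9*k**2 + 13*k + 9).
Take A(k)=1, B(k)=1, C(k)=k**3 + 9*k**2/4 + 13*k/4 + 9/4.
f must satisfy (1)·f(k+1) − (1)·f(k) = k**3 + 9*k**2/4 + 13*k/4 + 9/4.
From deg A=0, deg B=0, deg C=3: d=4.
Match coefficients ⇒ f(k) = k*(k**3 + k**2 + 3*k + 4)/4.
So s_k = (B(k−1)f/C)·t_k = (k*(k**3 + k**2 + 3*k + 4)/(4*k**3 + 9*k**2 + 13*k + 9))·t_k = k*(-k**3 - k**2 - 3*k - 4).
s_(k+1) − s_k = -4*k**3 - 9*k**2 - 13*k - 9 = t_k.

s_k = k*(-k**3 - k**2 - 3*k - 4)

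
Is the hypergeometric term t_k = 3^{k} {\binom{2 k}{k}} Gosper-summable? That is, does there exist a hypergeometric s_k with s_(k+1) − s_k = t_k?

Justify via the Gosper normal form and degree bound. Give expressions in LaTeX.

Ratio r(k) = 6*(2*k + 1)/(k + 1).
Gosper form: A/B · C(k+1)/C(k) with A=12*k + 6, B=k + 1, C=1.
Need (12*k + 6)·f(k+1) − (k)·f(k) = 1.
d = -1 from the (1,1,0) case.
Bound -1 < 0, so the key equation has no polynomial solution.

No — negative degree bound, so no certificate f.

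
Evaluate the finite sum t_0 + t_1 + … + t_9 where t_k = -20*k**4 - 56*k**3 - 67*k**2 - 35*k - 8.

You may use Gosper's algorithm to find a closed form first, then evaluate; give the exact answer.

Compute t_(k+1)/t_k: get (20*k**4 + 136*k**3 + 355*k**2 + 417*k + 186)/(20*k**4 + 56*k**3 + 67*k**2 + 35*k + 8).
Factor: A=1; B=1; C=k**4 + 14*k**3/5 + 67*k**2/20 + 7*k/4 + 2/5.
Need (1)·f(k+1) − (1)·f(k) = k**4 + 14*k**3/5 + 67*k**2/20 + 7*k/4 + 2/5.
Degrees (0,0,4) ⇒ d ≤ 5.
Solving with deg f ≤ 5: f(k) = k*(4*k**4 + 4*k**3 + k**2 - 2*k + 1)/20.
Then R = B(k−1)f/C = k*(4*k**4 + 4*k**3 + k**2 - 2*k + 1)/(20*k**4 + 56*k**3 + 67*k**2 + 35*k + 8), so s_k = R(k)·t_k = k*(-4*k**4 - 4*k**3 - k**2 + 2*k - 1).
Verify: -20*k**4 - 56*k**3 - 67*k**2 - 35*k - 8 matches t_k.
Telescoping: Σ = s_(10) − s_(0) = -440810 − (0) = -440810.

Σ = -440810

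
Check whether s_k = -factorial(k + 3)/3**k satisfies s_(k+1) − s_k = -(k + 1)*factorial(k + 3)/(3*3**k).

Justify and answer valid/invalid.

s_(k+1) = -factorial(k + 4)/(3*3**k)
s_(k+1) − s_k = -(k + 1)*factorial(k + 3)/(3*3**k)
(s_(k+1) − s_k) − t_k = 0

Valid: the claim telescopes to t_k.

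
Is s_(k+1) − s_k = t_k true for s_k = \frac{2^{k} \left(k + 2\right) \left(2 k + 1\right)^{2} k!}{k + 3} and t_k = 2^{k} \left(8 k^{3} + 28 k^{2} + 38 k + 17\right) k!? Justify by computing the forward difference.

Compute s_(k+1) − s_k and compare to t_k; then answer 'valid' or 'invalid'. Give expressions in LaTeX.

Invalid: residual - \frac{2^{k} \left(8 k^{4} + 52 k^{3} + 118 k^{2} + 127 k + 50\right) k!}{\left(k + 3\right) \left(k + 4\right)} ≠ 0.

s_(k+1) = 2**(k + 1)*(k + 3)*(2*k + 3)**2*factorial(k + 1)/(k + 4)
s_(k+1) − s_k = 2**k*(8*k**5 + 76*k**4 + 278*k**3 + 501*k**2 + 448*k + 154)*factorial(k)/((k + 3)*(k + 4))
(s_(k+1) − s_k) − t_k = -2**k*(8*k**4 + 52*k**3 + 118*k**2 + 127*k + 50)*factorial(k)/((k + 3)*(k + 4))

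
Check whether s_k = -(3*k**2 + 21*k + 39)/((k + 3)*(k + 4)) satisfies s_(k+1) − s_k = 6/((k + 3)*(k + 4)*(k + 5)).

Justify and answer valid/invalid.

s_(k+1) = 3*(-7*k - (k + 1)**2 - 20)/((k + 4)*(k + 5))
s_(k+1) − s_k = 6/(k**3 + 12*k**2 + 47*k + 60)
(s_(k+1) − s_k) − t_k = 0

valid; difference matches t_k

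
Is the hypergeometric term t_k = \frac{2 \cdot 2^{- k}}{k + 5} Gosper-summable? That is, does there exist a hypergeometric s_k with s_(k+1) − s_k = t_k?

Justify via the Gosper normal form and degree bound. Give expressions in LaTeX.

No; the degree bound rules out any f.

Step 1: r(k) = (k + 5)/(2*(k + 6)).
Take A(k)=k/2 + 5/2, B(k)=k + 6, C(k)=1.
Solve (k/2 + 5/2)·f(k+1) − (k + 5)·f(k) = 1.
d = -1 from the (1,1,0) case.
Bound -1 < 0, so the key equation has no polynomial solution.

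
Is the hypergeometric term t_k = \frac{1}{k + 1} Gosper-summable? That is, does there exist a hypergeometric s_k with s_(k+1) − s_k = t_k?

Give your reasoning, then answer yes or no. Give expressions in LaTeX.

No — the linear system for f has no solution.

r(k) = (k + 1)/(k + 2) after simplifying.
So A=k + 1 and B=k + 2, with C=1.
f must satisfy (k + 1)·f(k+1) − (k + 1)·f(k) = 1.
deg f ≤ 0 (via 1,1,0).
f = c0 ⇒ A·f(k+1) − B(k−1)·f(k) − C = -1. The system {-1 = 0} is inconsistent; no antidifference.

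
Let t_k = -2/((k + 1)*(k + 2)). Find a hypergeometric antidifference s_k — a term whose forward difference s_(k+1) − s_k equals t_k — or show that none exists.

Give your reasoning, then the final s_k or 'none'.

Step 1: r(k) = (k + 1)/(k + 3).
Gosper form: A/B · C(k+1)/C(k) with A=k + 1, B=k + 3, C=1.
f must satisfy (k + 1)·f(k+1) − (k + 2)·f(k) = 1.
deg f ≤ 1 (via 1,1,0).
Match coefficients ⇒ f(k) = k.
Then R = B(k−1)f/C = k*(k + 2), so s_k = R(k)·t_k = -2*k/(k + 1).
Δs = -2/(k**2 + 3*k + 2), as required.

s_k = -2*k/(k + 1)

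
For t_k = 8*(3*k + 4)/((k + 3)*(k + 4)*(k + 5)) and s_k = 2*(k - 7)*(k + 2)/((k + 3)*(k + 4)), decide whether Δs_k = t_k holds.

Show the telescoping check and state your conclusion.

valid; difference matches t_k

s_(k+1) = 2*(k - 6)*(k + 3)/((k + 4)*(k + 5))
s_(k+1) − s_k = 8*(3*k + 4)/(k**3 + 12*k**2 + 47*k + 60)
(s_(k+1) − s_k) − t_k = 0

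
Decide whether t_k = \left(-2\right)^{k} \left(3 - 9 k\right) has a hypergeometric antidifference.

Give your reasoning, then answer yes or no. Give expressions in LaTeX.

Ratio r(k) = 2*(-3*k - 2)/(3*k - 1).
Gosper form: A/B · C(k+1)/C(k) with A=-2, B=1, C=k - 1/3.
Key eq: (-2)·f(k+1) = (1)·f(k) + (k - 1/3).
Degrees (0,0,1) ⇒ d ≤ 1.
Coefficient equations give f(k) = -(k - 1)/3.
Get s_k = R·t_k = 3*(-2)**k*(k - 1) with R(k) = B(k−1)f(k)/C(k) = -(k - 1)/(3*k - 1).
Verify: (-2)**k*(3 - 9*k) matches t_k.

Yes. s_k = 3 \left(-2\right)^{k} \left(k - 1\right).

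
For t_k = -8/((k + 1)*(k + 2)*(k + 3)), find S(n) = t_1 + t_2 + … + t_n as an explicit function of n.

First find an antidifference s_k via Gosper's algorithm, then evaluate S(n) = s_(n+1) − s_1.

S(n) = 2*n*(-n - 5)/(3*(n**2 + 5*n + 6))

r(k) = (k + 1)/(k + 4) after simplifying.
A = k + 1, B = k + 4, C = 1.
f must satisfy (k + 1)·f(k+1) − (k + 3)·f(k) = 1.
Degrees (1,1,0) ⇒ d ≤ 2.
Solving with deg f ≤ 2: f(k) = k*(k + 3)/4.
Get s_k = R·t_k = 2*k*(-k - 3)/((k + 1)*(k + 2)) with R(k) = B(k−1)f(k)/C(k) = k*(k + 3)**2/4.
Verify: -8/(k**3 + 6*k**2 + 11*k + 6) matches t_k.
Σ_(k=1)^n t_k = s_(n+1) − s_(1) = (2*(-n**2 - 5*n - 4)/(n**2 + 5*n + 6)) − (-4/3), i.e. 2*n*(-n - 5)/(3*(n**2 + 5*n + 6)).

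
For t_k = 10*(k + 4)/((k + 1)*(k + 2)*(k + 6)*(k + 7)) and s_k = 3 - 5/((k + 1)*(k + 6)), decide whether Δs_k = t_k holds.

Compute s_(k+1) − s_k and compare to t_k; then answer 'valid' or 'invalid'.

valid (s_(k+1) − s_k reduces to t_k)

s_(k+1) = 3 - 5/((k + 2)*(k + 7))
s_(k+1) − s_k = 10*(k + 4)/(k**4 + 16*k**3 + 83*k**2 + 152*k + 84)
(s_(k+1) − s_k) − t_k = 0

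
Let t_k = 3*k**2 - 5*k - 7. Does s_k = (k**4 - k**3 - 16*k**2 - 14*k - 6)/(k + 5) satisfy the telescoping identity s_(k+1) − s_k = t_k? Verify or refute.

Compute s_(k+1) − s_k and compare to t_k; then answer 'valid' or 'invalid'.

s_(k+1) = (k**4 + 3*k**3 - 13*k**2 - 45*k - 36)/(k + 6)
s_(k+1) − s_k = 3*(k**4 + 8*k**3 - 57*k - 48)/(k**2 + 11*k + 30)
(s_(k+1) − s_k) − t_k = 2*(-2*k**3 - 14*k**2 + 28*k + 33)/(k**2 + 11*k + 30)

Invalid: residual 2*(-2*k**3 - 14*k**2 + 28*k + 33)/(k**2 + 11*k + 30) ≠ 0.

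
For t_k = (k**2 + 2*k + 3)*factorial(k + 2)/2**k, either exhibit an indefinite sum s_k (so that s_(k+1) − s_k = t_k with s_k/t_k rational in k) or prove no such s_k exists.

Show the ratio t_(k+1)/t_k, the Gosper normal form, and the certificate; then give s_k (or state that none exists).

s_k = 2**(1 - k)*k*factorial(k + 2)

r(k) = (k + 3)*(2*k + (k + 1)**2 + 5)/(2*(k**2 + 2*k + 3)) after simplifying.
Normal form (A,B,C) = (k/2 + 3/2, 1, k**2 + 2*k + 3).
Need (k/2 + 3/2)·f(k+1) − (1)·f(k) = k**2 + 2*k + 3.
From deg A=1, deg B=0, deg C=2: d=1.
Match coefficients ⇒ f(k) = 2*k.
Certificate R = B(k−1)f/C = 2*k/(k**2 + 2*k + 3) gives s_k = 2**(1 - k)*k*factorial(k + 2).
Verify: (k**2 + 2*k + 3)*factorial(k + 2)/2**k matches t_k.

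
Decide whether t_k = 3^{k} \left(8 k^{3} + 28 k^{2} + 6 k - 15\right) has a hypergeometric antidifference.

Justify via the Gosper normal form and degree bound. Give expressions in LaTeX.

The ratio is 3*(8*k**3 + 52*k**2 + 86*k + 27)/(8*k**3 + 28*k**2 + 6*k - 15).
So A=3 and B=1, with C=k**3 + 7*k**2/2 + 3*k/4 - 15/8.
Key eq: (3)·f(k+1) = (1)·f(k) + (k**3 + 7*k**2/2 + 3*k/4 - 15/8).
From deg A=0, deg B=0, deg C=3: d=3.
Match coefficients ⇒ f(k) = (4*k**3 - 4*k**2 - 3*k - 3)/8.
So s_k = (B(k−1)f/C)·t_k = ((4*k**3 - 4*k**2 - 3*k - 3)/(8*k**3 + 28*k**2 + 6*k - 15))·t_k = 3**k*(4*k**3 - 4*k**2 - 3*k - 3).
Δs = 3**k*(8*k**3 + 28*k**2 + 6*k - 15), as required.

Yes. s_k = 3^{k} \left(4 k^{3} - 4 k^{2} - 3 k - 3\right).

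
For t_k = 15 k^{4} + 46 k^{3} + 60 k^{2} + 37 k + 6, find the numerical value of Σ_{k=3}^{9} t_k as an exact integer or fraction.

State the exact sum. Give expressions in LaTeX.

r(k) = (15*k**4 + 106*k**3 + 288*k**2 + 355*k + 164)/(15*k**4 + 46*k**3 + 60*k**2 + 37*k + 6) after simplifying.
Take A(k)=1, B(k)=1, C(k)=k**4 + 46*k**3/15 + 4*k**2 + 37*k/15 + 2/5.
Key eq: (1)·f(k+1) = (1)·f(k) + (k**4 + 46*k**3/15 + 4*k**2 + 37*k/15 + 2/5).
d = 5 from the (0,0,4) case.
Solve for f: f(k) = k*(3*k**4 + 4*k**3 + 2*k**2 - 3)/15 (degree 5 ≤ 5).
So s_k = (B(k−1)f/C)·t_k = (k*(3*k**4 + 4*k**3 + 2*k**2 - 3)/(15*k**4 + 46*k**3 + 60*k**2 + 37*k + 6))·t_k = k*(3*k**4 + 4*k**3 + 2*k**2 - 3).
Verify: 15*k**4 + 46*k**3 + 60*k**2 + 37*k + 6 matches t_k.
Sum = s_(10) − s_(3); s_(10) = 341970, s_(3) = 1098 ⇒ 340872.

Σ = 340872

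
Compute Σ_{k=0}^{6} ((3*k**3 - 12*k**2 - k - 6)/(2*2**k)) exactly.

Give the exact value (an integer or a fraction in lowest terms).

Σ = -351/32

Compute t_(k+1)/t_k: get (3*k**3 - 3*k**2 - 16*k - 16)/(2*(3*k**3 - 12*k**2 - k - 6)).
Take A(k)=1/2, B(k)=1, C(k)=k**3 - 4*k**2 - k/3 - 2.
Set up (1/2)·f(k+1) − (1)·f(k) − (k**3 - 4*k**2 - k/3 - 2) = 0.
Degrees (0,0,3) ⇒ d ≤ 3.
Solve for f: f(k) = -2*(3*k**3 - 3*k**2 + 2*k - 4)/3 (degree 3 ≤ 3).
So s_k = (B(k−1)f/C)·t_k = (-2*(3*k**3 - 3*k**2 + 2*k - 4)/(3*k**3 - 12*k**2 - k - 6))·t_k = (-3*k**3 + 3*k**2 - 2*k + 4)/2**k.
Verify: (3*k**3 - 12*k**2 - k - 6)/(2*2**k) matches t_k.
Evaluate s at k=7 and k=0: -223/32 and 4; difference -351/32.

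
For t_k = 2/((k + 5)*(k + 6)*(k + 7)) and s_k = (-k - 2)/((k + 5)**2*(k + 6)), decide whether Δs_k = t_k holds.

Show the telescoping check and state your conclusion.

Invalid: residual 3*(-3*k - 17)/(k**5 + 29*k**4 + 335*k**3 + 1927*k**2 + 5520*k + 6300) ≠ 0.

s_(k+1) = (-k - 3)/((k + 6)**2*(k + 7))
s_(k+1) − s_k = ((k + 2)*(k + 6)*(k + 7) - (k + 3)*(k + 5)**2)/((k + 5)**2*(k + 6)**2*(k + 7))
(s_(k+1) − s_k) − t_k = 3*(-3*k - 17)/(k**5 + 29*k**4 + 335*k**3 + 1927*k**2 + 5520*k + 6300)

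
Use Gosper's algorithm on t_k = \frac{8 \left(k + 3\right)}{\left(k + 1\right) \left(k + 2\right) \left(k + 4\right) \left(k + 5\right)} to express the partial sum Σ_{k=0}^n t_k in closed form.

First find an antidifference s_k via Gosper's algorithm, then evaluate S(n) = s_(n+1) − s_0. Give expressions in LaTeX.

The ratio is (k + 1)*(k + 4)**2/((k + 3)**2*(k + 6)).
Take A(k)=k + 1, B(k)=k + 6, C(k)=k**2 + 6*k + 9.
Key eq: (k + 1)·f(k+1) = (k + 5)·f(k) + (k**2 + 6*k + 9).
d = 4 from the (1,1,2) case.
Solve for f: f(k) = k*(k + 2)*(k + 3)*(k + 5)/8 (degree 4 ≤ 4).
So s_k = (B(k−1)f/C)·t_k = (k*(k + 2)*(k + 5)**2/(8*(k + 3)))·t_k = k*(k + 5)/(k**2 + 5*k + 4).
Verify: 8*(k + 3)/(k**4 + 12*k**3 + 49*k**2 + 78*k + 40) matches t_k.
s_(n+1) = (n**2 + 7*n + 6)/(n**2 + 7*n + 10) and s_(0) = 0, so S(n) = (n**2 + 7*n + 6)/(n**2 + 7*n + 10).

S(n) = \frac{n^{2} + 7 n + 6}{n^{2} + 7 n + 10}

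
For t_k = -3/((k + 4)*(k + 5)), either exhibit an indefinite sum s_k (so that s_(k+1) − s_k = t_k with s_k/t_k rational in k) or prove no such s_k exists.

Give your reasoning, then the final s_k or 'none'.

r(k) = (k + 4)/(k + 6) after simplifying.
A = k + 4, B = k + 6, C = 1.
Solve (k + 4)·f(k+1) − (k + 5)·f(k) = 1.
Degrees (1,1,0) ⇒ d ≤ 1.
Solving with deg f ≤ 1: f(k) = k/4.
Certificate R = B(k−1)f/C = k*(k + 5)/4 gives s_k = -3*k/(4*k + 16).
s_(k+1) − s_k = -3/(k**2 + 9*k + 20) = t_k.

s_k = -3*k/(4*k + 16)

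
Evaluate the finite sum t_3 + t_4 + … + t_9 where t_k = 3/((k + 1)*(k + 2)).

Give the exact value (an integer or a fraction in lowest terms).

Σ = 21/44

Ratio r(k) = (k + 1)/(k + 3).
Normal form (A,B,C) = (k + 1, k + 3, 1).
f must satisfy (k + 1)·f(k+1) − (k + 2)·f(k) = 1.
Degrees (1,1,0) ⇒ d ≤ 1.
A polynomial solution: f(k) = k.
Then R = B(k−1)f/C = k*(k + 2), so s_k = R(k)·t_k = 3*k/(k + 1).
Check: Δs_k = 3/(k**2 + 3*k + 2). ✓
Telescoping: Σ = s_(10) − s_(3) = 30/11 − (9/4) = 21/44.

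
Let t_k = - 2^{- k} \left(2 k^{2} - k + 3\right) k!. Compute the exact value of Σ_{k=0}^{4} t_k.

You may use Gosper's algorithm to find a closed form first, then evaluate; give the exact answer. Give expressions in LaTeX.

Σ = -139/2

The ratio is (k + 1)*(-k + 2*(k + 1)**2 + 2)/(2*(2*k**2 - k + 3)).
So A=k/2 + 1/2 and B=1, with C=k**2 - k/2 + 3/2.
Set up (k/2 + 1/2)·f(k+1) − (1)·f(k) − (k**2 - k/2 + 3/2) = 0.
deg f ≤ 1 (via 1,0,2).
Solve for f: f(k) = 2*k - 1 (degree 1 ≤ 1).
Get s_k = R·t_k = -2**(1 - k)*(2*k - 1)*factorial(k) with R(k) = B(k−1)f(k)/C(k) = 2*(2*k - 1)/(2*k**2 - k + 3).
Check: Δs_k = -(2*k**2 - k + 3)*factorial(k)/2**k. ✓
Evaluate s at k=5 and k=0: -135/2 and 2; difference -139/2.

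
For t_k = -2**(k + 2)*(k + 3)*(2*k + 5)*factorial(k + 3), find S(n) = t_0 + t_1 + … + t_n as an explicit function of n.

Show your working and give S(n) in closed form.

The ratio is (k + 4)**2*(4*k + 14)/((k + 3)*(2*k + 5)).
A = 2*k + 8, B = 1, C = k**2 + 11*k/2 + 15/2.
Need (2*k + 8)·f(k+1) − (1)·f(k) = k**2 + 11*k/2 + 15/2.
Degrees (1,0,2) ⇒ d ≤ 1.
Solve for f: f(k) = (k + 1)/2 (degree 1 ≤ 1).
R(k) = B(k−1)·f(k)/C(k) = (k + 1)/((k + 3)*(2*k + 5)); s_k = R·t_k = -2**(k + 2)*(k + 1)*factorial(k + 3).
Check: Δs_k = -2**(k + 2)*(k + 3)*(2*k + 5)*factorial(k + 3). ✓
s_(n+1) = -2**(n + 3)*(n + 2)*factorial(n + 4) and s_(0) = -24, so S(n) = -8*2**n*n*factorial(n + 4) - 16*2**n*factorial(n + 4) + 24.

S(n) = -8*2**n*n*factorial(n + 4) - 16*2**n*factorial(n + 4) + 24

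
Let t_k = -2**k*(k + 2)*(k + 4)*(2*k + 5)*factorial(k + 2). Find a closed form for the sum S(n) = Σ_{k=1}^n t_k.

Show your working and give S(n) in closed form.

S(n) = -2*2**n*n**2*factorial(n + 3) - 12*2**n*n*factorial(n + 3) - 14*2**n*factorial(n + 3) + 84

Compute t_(k+1)/t_k: get 2*(k + 3)**2*(k + 5)*(2*k + 7)/((k + 2)*(k + 4)*(2*k + 5)).
So A=2*k + 6 and B=1, with C=k**3 + 17*k**2/2 + 23*k + 20.
Set up (2*k + 6)·f(k+1) − (1)·f(k) − (k**3 + 17*k**2/2 + 23*k + 20) = 0.
From deg A=1, deg B=0, deg C=3: d=2.
A polynomial solution: f(k) = (k**2 + 4*k + 2)/2.
Certificate R = B(k−1)f/C = (k**2 + 4*k + 2)/((k + 2)*(k + 4)*(2*k + 5)) gives s_k = -2**k*(k**2 + 4*k + 2)*factorial(k + 2).
Check: Δs_k = -2**k*(k + 2)*(k + 4)*(2*k + 5)*factorial(k + 2). ✓
Σ_(k=1)^n t_k = s_(n+1) − s_(1) = (-2**(n + 1)*(n**2 + 6*n + 7)*factorial(n + 3)) − (-84), i.e. -2*2**n*n**2*factorial(n + 3) - 12*2**n*n*factorial(n + 3) - 14*2**n*factorial(n + 3) + 84.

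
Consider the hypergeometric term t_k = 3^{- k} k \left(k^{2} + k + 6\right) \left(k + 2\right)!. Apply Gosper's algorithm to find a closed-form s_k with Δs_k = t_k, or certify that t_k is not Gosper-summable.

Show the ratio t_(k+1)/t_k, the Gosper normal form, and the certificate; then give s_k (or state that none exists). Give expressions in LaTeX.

Step 1: r(k) = (k + 1)*(k + 3)*(k + (k + 1)**2 + 7)/(3*k*(k**2 + k + 6)).
A = k/3 + 1, B = 1, C = k**3 + k**2 + 6*k.
Key eq: (k/3 + 1)·f(k+1) = (1)·f(k) + (k**3 + k**2 + 6*k).
d = 2 from the (1,0,3) case.
Solving with deg f ≤ 2: f(k) = 3*k*(k - 1).
R(k) = B(k−1)·f(k)/C(k) = 3*(k - 1)/(k**2 + k + 6); s_k = R·t_k = 3**(1 - k)*k*(k - 1)*factorial(k + 2).
Δs = k*(k**2 + k + 6)*factorial(k + 2)/3**k, as required.

s_k = 3^{1 - k} k \left(k - 1\right) \left(k + 2\right)!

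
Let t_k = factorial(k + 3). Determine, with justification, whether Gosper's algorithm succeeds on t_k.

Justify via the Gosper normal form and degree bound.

Ratio r(k) = k + 4.
Normal form (A,B,C) = (k + 4, 1, 1).
f must satisfy (k + 4)·f(k+1) − (1)·f(k) = 1.
d = -1 from the (1,0,0) case.
Negative degree bound (-1): no f exists, t_k not Gosper-summable.

No; the degree bound rules out any f.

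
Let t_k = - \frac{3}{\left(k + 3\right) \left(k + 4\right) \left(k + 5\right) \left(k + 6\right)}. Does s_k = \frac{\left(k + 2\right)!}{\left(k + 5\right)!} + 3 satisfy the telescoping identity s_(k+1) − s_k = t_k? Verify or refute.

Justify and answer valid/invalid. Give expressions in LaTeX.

s_(k+1) = factorial(k + 3)/factorial(k + 6) + 3
s_(k+1) − s_k = -3/((k + 3)*(k + 4)*(k + 5)*(k + 6))
(s_(k+1) − s_k) − t_k = 0

valid (s_(k+1) − s_k reduces to t_k)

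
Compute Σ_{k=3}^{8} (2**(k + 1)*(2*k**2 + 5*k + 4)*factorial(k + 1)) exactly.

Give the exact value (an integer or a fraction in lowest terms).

Σ = 33443019648

Compute t_(k+1)/t_k: get 2*(2*k**3 + 13*k**2 + 29*k + 22)/(2*k**2 + 5*k + 4).
Normal form (A,B,C) = (2*k + 4, 1, k**2 + 5*k/2 + 2).
Solve (2*k + 4)·f(k+1) − (1)·f(k) = k**2 + 5*k/2 + 2.
From deg A=1, deg B=0, deg C=2: d=1.
A polynomial solution: f(k) = k/2.
Certificate R = B(k−1)f/C = k/(2*k**2 + 5*k + 4) gives s_k = 2**(k + 1)*k*factorial(k + 1).
Δs = 2**(k + 1)*(2*k**2 + 5*k + 4)*factorial(k + 1), as required.
Σ_(k=3)^(8) t_k = s_(9) − s_(3) = 33443020800 − (1152) = 33443019648.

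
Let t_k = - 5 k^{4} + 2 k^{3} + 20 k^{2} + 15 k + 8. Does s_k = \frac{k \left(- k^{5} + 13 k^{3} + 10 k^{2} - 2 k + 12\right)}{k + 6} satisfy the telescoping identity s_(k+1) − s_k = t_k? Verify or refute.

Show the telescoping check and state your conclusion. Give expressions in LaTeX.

s_(k+1) = (k + 1)*(-2*k - (k + 1)**5 + 13*(k + 1)**3 + 10*(k + 1)**2 + 10)/(k + 7)
s_(k+1) − s_k = (-5*k**6 - 51*k**5 - 71*k**4 + 275*k**3 + 632*k**2 + 452*k + 192)/(k**2 + 13*k + 42)
(s_(k+1) − s_k) − t_k = 3*(4*k**5 + 31*k**4 - 28*k**3 - 137*k**2 - 94*k - 48)/(k**2 + 13*k + 42)

Invalid: residual \frac{3 \left(4 k^{5} + 31 k^{4} - 28 k^{3} - 137 k^{2} - 94 k - 48\right)}{k^{2} + 13 k + 42} ≠ 0.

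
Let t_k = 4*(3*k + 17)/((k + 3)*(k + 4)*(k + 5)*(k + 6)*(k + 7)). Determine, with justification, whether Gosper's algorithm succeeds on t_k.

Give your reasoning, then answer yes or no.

Yes. s_k = k*(k**2 + 13*k + 54)/(18*(k**3 + 13*k**2 + 54*k + 72)).

t_(k+1)/t_k = (k + 3)*(3*k + 20)/((k + 8)*(3*k + 17)).
So A=k + 3 and B=k + 8, with C=k + 17/3.
Key eq: (k + 3)·f(k+1) = (k + 7)·f(k) + (k + 17/3).
Bound: deg f ≤ 4.
Solving with deg f ≤ 4: f(k) = k*(k + 5)*(k**2 + 13*k + 54)/216.
Certificate R = B(k−1)f/C = k*(k + 5)*(k + 7)*(k**2 + 13*k + 54)/(72*(3*k + 17)) gives s_k = k*(k**2 + 13*k + 54)/(18*(k**3 + 13*k**2 + 54*k + 72)).
Δs = 4*(3*k + 17)/(k**5 + 25*k**4 + 245*k**3 + 1175*k**2 + 2754*k + 2520), as required.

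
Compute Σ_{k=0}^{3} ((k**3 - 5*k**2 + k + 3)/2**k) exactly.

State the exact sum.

Σ = -1/4

Step 1: r(k) = k*(k**2 - 2*k - 6)/(2*(k**3 - 5*k**2 + k + 3)).
A = 1/2, B = 1, C = k**3 - 5*k**2 + k + 3.
f must satisfy (1/2)·f(k+1) − (1)·f(k) = k**3 - 5*k**2 + k + 3.
From deg A=0, deg B=0, deg C=3: d=3.
Coefficient equations give f(k) = -2*(k**3 - 2*k**2 + 2).
So s_k = (B(k−1)f/C)·t_k = (-2*(k**3 - 2*k**2 + 2)/((k - 1)*(k**2 - 4*k - 3)))·t_k = 2**(1 - k)*(-k**3 + 2*k**2 - 2).
Verify: (k**3 - 5*k**2 + k + 3)/2**k matches t_k.
Sum = s_(4) − s_(0); s_(4) = -17/4, s_(0) = -4 ⇒ -1/4.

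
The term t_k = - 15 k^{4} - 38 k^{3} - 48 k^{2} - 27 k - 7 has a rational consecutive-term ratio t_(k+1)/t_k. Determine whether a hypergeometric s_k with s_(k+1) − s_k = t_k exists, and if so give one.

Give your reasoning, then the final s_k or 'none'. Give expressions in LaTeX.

The ratio is (15*k**4 + 98*k**3 + 252*k**2 + 297*k + 135)/(15*k**4 + 38*k**3 + 48*k**2 + 27*k + 7).
So A=1 and B=1, with C=k**4 + 38*k**3/15 + 16*k**2/5 + 9*k/5 + 7/15.
Set up (1)·f(k+1) − (1)·f(k) − (k**4 + 38*k**3/15 + 16*k**2/5 + 9*k/5 + 7/15) = 0.
Degrees (0,0,4) ⇒ d ≤ 5.
Match coefficients ⇒ f(k) = k*(3*k**4 + 2*k**3 + 2*k**2 - k + 1)/15.
Then R = B(k−1)f/C = k*(3*k**4 + 2*k**3 + 2*k**2 - k + 1)/(15*k**4 + 38*k**3 + 48*k**2 + 27*k + 7), so s_k = R(k)·t_k = k*(-3*k**4 - 2*k**3 - 2*k**2 + k - 1).
Δs = -15*k**4 - 38*k**3 - 48*k**2 - 27*k - 7, as required.

s_k = k \left(- 3 k^{4} - 2 k^{3} - 2 k^{2} + k - 1\right)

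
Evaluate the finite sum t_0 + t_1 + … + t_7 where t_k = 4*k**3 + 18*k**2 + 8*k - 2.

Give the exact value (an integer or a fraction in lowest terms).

t_(k+1)/t_k = (2*k**3 + 15*k**2 + 28*k + 14)/(2*k**3 + 9*k**2 + 4*k - 1).
Take A(k)=1, B(k)=1, C(k)=k**3 + 9*k**2/2 + 2*k - 1/2.
Key eq: (1)·f(k+1) = (1)·f(k) + (k**3 + 9*k**2/2 + 2*k - 1/2).
From deg A=0, deg B=0, deg C=3: d=4.
Solving with deg f ≤ 4: f(k) = k*(k**3 + 4*k**2 - 4*k - 3)/4.
Certificate R = B(k−1)f/C = k*(k**3 + 4*k**2 - 4*k - 3)/(2*(2*k**3 + 9*k**2 + 4*k - 1)) gives s_k = k*(k**3 + 4*k**2 - 4*k - 3).
s_(k+1) − s_k = 4*k**3 + 18*k**2 + 8*k - 2 = t_k.
Telescoping: Σ = s_(8) − s_(0) = 5864 − (0) = 5864.

Σ = 5864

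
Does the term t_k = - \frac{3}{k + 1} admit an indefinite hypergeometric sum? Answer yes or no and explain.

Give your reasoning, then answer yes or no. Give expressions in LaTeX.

Compute t_(k+1)/t_k: get (k + 1)/(k + 2).
Factor: A=k + 1; B=k + 2; C=1.
Key eq: (k + 1)·f(k+1) = (k + 1)·f(k) + (1).
deg f ≤ 0 (via 1,1,0).
f = c0 ⇒ A·f(k+1) − B(k−1)·f(k) − C = -1. The system {-1 = 0} is inconsistent; no antidifference.

No. Not Gosper-summable.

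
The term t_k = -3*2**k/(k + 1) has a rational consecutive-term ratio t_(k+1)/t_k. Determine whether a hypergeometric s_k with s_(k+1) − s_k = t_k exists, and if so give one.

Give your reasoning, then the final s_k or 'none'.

no hypergeometric antidifference exists

Step 1: r(k) = 2*(k + 1)/(k + 2).
Normal form (A,B,C) = (2*k + 2, k + 2, 1).
Solve (2*k + 2)·f(k+1) − (k + 1)·f(k) = 1.
d = -1 from the (1,1,0) case.
deg f ≤ -1 is impossible — no certificate.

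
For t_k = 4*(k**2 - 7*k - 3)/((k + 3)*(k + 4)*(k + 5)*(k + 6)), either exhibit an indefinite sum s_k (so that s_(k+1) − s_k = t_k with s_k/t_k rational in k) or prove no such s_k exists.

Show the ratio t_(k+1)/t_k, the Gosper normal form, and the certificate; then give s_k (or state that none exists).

Ratio r(k) = (k**3 - 2*k**2 - 24*k - 27)/(k**3 - 52*k - 21).
Take A(k)=k + 3, B(k)=k + 7, C(k)=k**2 - 7*k - 3.
Set up (k + 3)·f(k+1) − (k + 6)·f(k) − (k**2 - 7*k - 3) = 0.
Bound: deg f ≤ 3.
Coefficient equations give f(k) = -k**2.
So s_k = (B(k−1)f/C)·t_k = (-k**2*(k + 6)/(k**2 - 7*k - 3))·t_k = -4*k**2/((k + 3)*(k + 4)*(k + 5)).
Verify: 4*(k**2 - 7*k - 3)/(k**4 + 18*k**3 + 119*k**2 + 342*k + 360) matches t_k.

s_k = -4*k**2/((k + 3)*(k + 4)*(k + 5))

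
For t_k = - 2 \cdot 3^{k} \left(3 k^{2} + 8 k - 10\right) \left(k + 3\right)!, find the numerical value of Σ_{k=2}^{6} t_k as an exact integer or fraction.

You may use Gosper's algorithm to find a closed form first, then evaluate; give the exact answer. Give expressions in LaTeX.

Σ = -79361856000

The ratio is 3*(3*k**3 + 26*k**2 + 57*k + 4)/(3*k**2 + 8*k - 10).
So A=3*k + 12 and B=1, with C=k**2 + 8*k/3 - 10/3.
Solve (3*k + 12)·f(k+1) − (1)·f(k) = k**2 + 8*k/3 - 10/3.
d = 1 from the (1,0,2) case.
Match coefficients ⇒ f(k) = (k - 2)/3.
So s_k = (B(k−1)f/C)·t_k = ((k - 2)/(3*k**2 + 8*k - 10))·t_k = -2*3**k*(k - 2)*factorial(k + 3).
s_(k+1) − s_k = -2*3**k*(3*k**2 + 8*k - 10)*factorial(k + 3) = t_k.
Telescoping: Σ = s_(7) − s_(2) = -79361856000 − (0) = -79361856000.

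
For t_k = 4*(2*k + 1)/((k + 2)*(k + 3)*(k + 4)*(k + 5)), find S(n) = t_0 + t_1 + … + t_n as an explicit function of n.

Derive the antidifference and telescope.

t_(k+1)/t_k = (k + 2)*(2*k + 3)/((k + 6)*(2*k + 1)).
A = k + 2, B = k + 6, C = k + 1/2.
f must satisfy (k + 2)·f(k+1) − (k + 5)·f(k) = k + 1/2.
Bound: deg f ≤ 3.
Solving with deg f ≤ 3: f(k) = k*(k**2 + 9*k + 2)/48.
Certificate R = B(k−1)f/C = k*(k + 5)*(k**2 + 9*k + 2)/(24*(2*k + 1)) gives s_k = k*(k**2 + 9*k + 2)/(6*(k + 2)*(k + 3)*(k + 4)).
s_(k+1) − s_k = 4*(2*k + 1)/(k**4 + 14*k**3 + 71*k**2 + 154*k + 120) = t_k.
Evaluate: s_(n+1) = (n**3 + 12*n**2 + 23*n + 12)/(6*(n**3 + 12*n**2 + 47*n + 60)); subtract s_(0) = 0 ⇒ S(n) = (n**3 + 12*n**2 + 23*n + 12)/(6*(n**3 + 12*n**2 + 47*n + 60)).

S(n) = (n**3 + 12*n**2 + 23*n + 12)/(6*(n**3 + 12*n**2 + 47*n + 60))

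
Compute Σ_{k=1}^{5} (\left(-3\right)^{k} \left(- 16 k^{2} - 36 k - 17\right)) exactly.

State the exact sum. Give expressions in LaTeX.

Σ = 117387

Step 1: r(k) = 3*(-16*k**2 - 68*k - 69)/(16*k**2 + 36*k + 17).
Factor: A=-3; B=1; C=k**2 + 9*k/4 + 17/16.
Set up (-3)·f(k+1) − (1)·f(k) − (k**2 + 9*k/4 + 17/16) = 0.
d = 2 from the (0,0,2) case.
Solve for f: f(k) = -(k + 1)*(4*k - 1)/16 (degree 2 ≤ 2).
Certificate R = B(k−1)f/C = -(k + 1)*(4*k - 1)/(16*k**2 + 36*k + 17) gives s_k = (-3)**k*(4*k**2 + 3*k - 1).
Verify: (-3)**k*(-16*k**2 - 36*k - 17) matches t_k.
Evaluate s at k=6 and k=1: 117369 and -18; difference 117387.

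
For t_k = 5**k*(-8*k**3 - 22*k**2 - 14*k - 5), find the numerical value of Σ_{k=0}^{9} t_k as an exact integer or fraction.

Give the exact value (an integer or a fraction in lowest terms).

Σ = -17675781250

Step 1: r(k) = 5*(8*k**3 + 46*k**2 + 82*k + 49)/(8*k**3 + 22*k**2 + 14*k + 5).
Take A(k)=5, B(k)=1, C(k)=k**3 + 11*k**2/4 + 7*k/4 + 5/8.
f must satisfy (5)·f(k+1) − (1)·f(k) = k**3 + 11*k**2/4 + 7*k/4 + 5/8.
deg f ≤ 3 (via 0,0,3).
Solving with deg f ≤ 3: f(k) = k*(2*k**2 - 2*k + 1)/8.
Get s_k = R·t_k = 5**k*k*(-2*k**2 + 2*k - 1) with R(k) = B(k−1)f(k)/C(k) = k*(2*k**2 - 2*k + 1)/(8*k**3 + 22*k**2 + 14*k + 5).
Verify: 5**k*(-8*k**3 - 22*k**2 - 14*k - 5) matches t_k.
Σ_(k=0)^(9) t_k = s_(10) − s_(0) = -17675781250 − (0) = -17675781250.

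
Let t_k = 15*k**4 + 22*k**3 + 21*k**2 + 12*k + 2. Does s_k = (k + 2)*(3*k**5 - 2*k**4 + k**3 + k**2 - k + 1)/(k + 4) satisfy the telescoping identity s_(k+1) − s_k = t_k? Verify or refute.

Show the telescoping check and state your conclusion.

s_(k+1) = (k + 3)*(-k + 3*(k + 1)**5 - 2*(k + 1)**4 + (k + 1)**3 + (k + 1)**2)/(k + 5)
s_(k+1) − s_k = (15*k**6 + 133*k**5 + 351*k**4 + 425*k**3 + 340*k**2 + 156*k + 26)/(k**2 + 9*k + 20)
(s_(k+1) − s_k) − t_k = 2*(-12*k**5 - 84*k**4 - 108*k**3 - 95*k**2 - 51*k - 7)/(k**2 + 9*k + 20)

Invalid: residual 2*(-12*k**5 - 84*k**4 - 108*k**3 - 95*k**2 - 51*k - 7)/(k**2 + 9*k + 20) ≠ 0.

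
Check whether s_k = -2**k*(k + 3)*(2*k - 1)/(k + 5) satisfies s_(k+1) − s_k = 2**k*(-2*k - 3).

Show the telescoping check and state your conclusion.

Invalid: residual 2**(k + 1)*(2*k**2 + 11*k + 16)/(k**2 + 11*k + 30) ≠ 0.

s_(k+1) = -2**(k + 1)*(k + 4)*(2*k + 1)/(k + 6)
s_(k+1) − s_k = 2**k*(-2*k**3 - 21*k**2 - 71*k - 58)/(k**2 + 11*k + 30)
(s_(k+1) − s_k) − t_k = 2**(k + 1)*(2*k**2 + 11*k + 16)/(k**2 + 11*k + 30)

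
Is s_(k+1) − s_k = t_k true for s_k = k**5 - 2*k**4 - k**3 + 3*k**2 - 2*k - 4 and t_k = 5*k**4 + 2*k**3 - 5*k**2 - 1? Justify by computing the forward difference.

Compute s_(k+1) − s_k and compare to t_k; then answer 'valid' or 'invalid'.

s_(k+1) = k**5 + 3*k**4 + k**3 - 2*k**2 - 2*k - 5
s_(k+1) − s_k = 5*k**4 + 2*k**3 - 5*k**2 - 1
(s_(k+1) − s_k) − t_k = 0

valid; difference matches t_k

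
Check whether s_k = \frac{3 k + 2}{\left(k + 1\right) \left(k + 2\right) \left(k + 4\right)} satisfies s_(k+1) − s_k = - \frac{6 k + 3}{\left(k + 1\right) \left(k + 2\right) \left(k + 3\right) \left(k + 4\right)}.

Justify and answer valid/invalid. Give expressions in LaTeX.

Invalid: residual \frac{9 k + 5}{k^{5} + 15 k^{4} + 85 k^{3} + 225 k^{2} + 274 k + 120} ≠ 0.

s_(k+1) = (3*k + 5)/((k + 2)*(k + 3)*(k + 5))
s_(k+1) − s_k = 2*(-3*k**2 - 12*k - 5)/(k**5 + 15*k**4 + 85*k**3 + 225*k**2 + 274*k + 120)
(s_(k+1) − s_k) − t_k = (9*k + 5)/(k**5 + 15*k**4 + 85*k**3 + 225*k**2 + 274*k + 120)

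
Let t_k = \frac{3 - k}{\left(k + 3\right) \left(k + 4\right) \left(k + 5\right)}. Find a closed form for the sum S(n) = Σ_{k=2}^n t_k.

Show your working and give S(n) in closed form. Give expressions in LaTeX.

S(n) = \frac{- n^{2} + 6 n - 5}{15 \left(n^{2} + 9 n + 20\right)}

Compute t_(k+1)/t_k: get (k - 2)*(k + 3)/((k - 3)*(k + 6)).
Take A(k)=k + 3, B(k)=k + 6, C(k)=k - 3.
Set up (k + 3)·f(k+1) − (k + 5)·f(k) − (k - 3) = 0.
From deg A=1, deg B=1, deg C=1: d=2.
Solve for f: f(k) = -k (degree 1 ≤ 2).
So s_k = (B(k−1)f/C)·t_k = (-k*(k + 5)/(k - 3))·t_k = k/((k + 3)*(k + 4)).
s_(k+1) − s_k = (3 - k)/(k**3 + 12*k**2 + 47*k + 60) = t_k.
Evaluate: s_(n+1) = (n + 1)/(n**2 + 9*n + 20); subtract s_(2) = 1/15 ⇒ S(n) = (-n**2 + 6*n - 5)/(15*(n**2 + 9*n + 20)).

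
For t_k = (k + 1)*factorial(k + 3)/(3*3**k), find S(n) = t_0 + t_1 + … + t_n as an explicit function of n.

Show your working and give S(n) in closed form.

S(n) = -6 + factorial(n + 4)/(3*3**n)

Step 1: r(k) = (k + 2)*(k + 4)/(3*(k + 1)).
Factor: A=k/3 + 4/3; B=1; C=k + 1.
Need (k/3 + 4/3)·f(k+1) − (1)·f(k) = k + 1.
deg f ≤ 0 (via 1,0,1).
Coefficient equations give f(k) = 3.
Then R = B(k−1)f/C = 3/(k + 1), so s_k = R(k)·t_k = factorial(k + 3)/3**k.
Verify: (k + 1)*factorial(k + 3)/(3*3**k) matches t_k.
Telescope: S(n) = s_(n+1) − s_(0) = 3**(-n - 1)*factorial(n + 4) − (6) = -6 + factorial(n + 4)/(3*3**n).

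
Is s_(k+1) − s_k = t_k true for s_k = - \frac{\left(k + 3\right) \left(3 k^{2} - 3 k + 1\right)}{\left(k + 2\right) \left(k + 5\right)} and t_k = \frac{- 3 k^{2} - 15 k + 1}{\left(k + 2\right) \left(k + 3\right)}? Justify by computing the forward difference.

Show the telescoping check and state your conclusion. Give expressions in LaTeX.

Invalid: residual \frac{4 \left(12 k^{2} + 41 k - 4\right)}{k^{4} + 16 k^{3} + 91 k^{2} + 216 k + 180} ≠ 0.

s_(k+1) = (k + 4)*(3*k - 3*(k + 1)**2 + 2)/((k + 3)*(k + 6))
s_(k+1) − s_k = (-3*k**4 - 48*k**3 - 206*k**2 - 275*k + 14)/(k**4 + 16*k**3 + 91*k**2 + 216*k + 180)
(s_(k+1) − s_k) − t_k = 4*(12*k**2 + 41*k - 4)/(k**4 + 16*k**3 + 91*k**2 + 216*k + 180)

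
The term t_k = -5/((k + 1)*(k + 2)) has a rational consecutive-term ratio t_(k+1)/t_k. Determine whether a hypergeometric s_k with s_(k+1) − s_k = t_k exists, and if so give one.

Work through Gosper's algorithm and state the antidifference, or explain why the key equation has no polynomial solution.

s_k = -5*k/(k + 1)

Ratio r(k) = (k + 1)/(k + 3).
Take A(k)=k + 1, B(k)=k + 3, C(k)=1.
f must satisfy (k + 1)·f(k+1) − (k + 2)·f(k) = 1.
Bound: deg f ≤ 1.
Solve for f: f(k) = k (degree 1 ≤ 1).
So s_k = (B(k−1)f/C)·t_k = (k*(k + 2))·t_k = -5*k/(k + 1).
Δs = -5/(k**2 + 3*k + 2), as required.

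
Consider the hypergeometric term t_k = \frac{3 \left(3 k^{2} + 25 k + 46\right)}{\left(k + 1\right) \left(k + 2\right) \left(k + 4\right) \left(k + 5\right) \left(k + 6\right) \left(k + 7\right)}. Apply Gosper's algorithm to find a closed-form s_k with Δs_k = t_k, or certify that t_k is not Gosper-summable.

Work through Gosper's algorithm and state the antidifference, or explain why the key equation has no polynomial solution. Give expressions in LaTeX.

s_k = \frac{k \left(k^{2} + 11 k + 34\right)}{8 \left(k^{3} + 11 k^{2} + 34 k + 24\right)}

Compute t_(k+1)/t_k: get (k + 1)*(k + 4)*(25*k + 3*(k + 1)**2 + 71)/((k + 3)*(k + 8)*(3*k**2 + 25*k + 46)).
A = k + 1, B = k + 8, C = k**3 + 34*k**2/3 + 121*k/3 + 46.
f must satisfy (k + 1)·f(k+1) − (k + 7)·f(k) = k**3 + 34*k**2/3 + 121*k/3 + 46.
Degrees (1,1,3) ⇒ d ≤ 6.
A polynomial solution: f(k) = k*(k + 2)*(k + 3)*(k + 5)*(k**2 + 11*k + 34)/72.
Certificate R = B(k−1)f/C = k*(k + 2)*(k + 5)*(k + 7)*(k**2 + 11*k + 34)/(24*(3*k**2 + 25*k + 46)) gives s_k = k*(k**2 + 11*k + 34)/(8*(k**3 + 11*k**2 + 34*k + 24)).
s_(k+1) − s_k = 3*(3*k**2 + 25*k + 46)/(k**6 + 25*k**5 + 247*k**4 + 1219*k**3 + 3112*k**2 + 3796*k + 1680) = t_k.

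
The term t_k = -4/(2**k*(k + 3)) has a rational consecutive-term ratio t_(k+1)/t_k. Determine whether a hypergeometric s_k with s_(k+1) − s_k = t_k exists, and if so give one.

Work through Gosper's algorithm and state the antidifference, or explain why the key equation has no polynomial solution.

no hypergeometric antidifference exists

Ratio r(k) = (k + 3)/(2*(k + 4)).
A = k/2 + 3/2, B = k + 4, C = 1.
Need (k/2 + 3/2)·f(k+1) − (k + 3)·f(k) = 1.
Degrees (1,1,0) ⇒ d ≤ -1.
Negative degree bound (-1): no f exists, t_k not Gosper-summable.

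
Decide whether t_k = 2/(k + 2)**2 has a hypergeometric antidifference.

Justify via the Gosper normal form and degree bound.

Step 1: r(k) = (k + 2)**2/(k + 3)**2.
Take A(k)=k**2 + 4*k + 4, B(k)=k**2 + 6*k + 9, C(k)=1.
Solve (k**2 + 4*k + 4)·f(k+1) − (k**2 + 4*k + 4)·f(k) = 1.
d = 0 from the (2,2,0) case.
Write f(k) = c0. Then LHS − RHS = -1, requiring -1 = 0: contradictory. No certificate.

No — the linear system for f has no solution.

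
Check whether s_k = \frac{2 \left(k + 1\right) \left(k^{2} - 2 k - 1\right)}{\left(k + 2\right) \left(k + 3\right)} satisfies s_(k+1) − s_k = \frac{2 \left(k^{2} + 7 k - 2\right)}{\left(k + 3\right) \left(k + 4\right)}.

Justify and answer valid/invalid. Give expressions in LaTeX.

s_(k+1) = -2*(k + 2)*(2*k - (k + 1)**2 + 3)/((k + 3)*(k + 4))
s_(k+1) − s_k = 2*(k**3 + 9*k**2 + 5*k - 4)/(k**3 + 9*k**2 + 26*k + 24)
(s_(k+1) − s_k) − t_k = -14*k/(k**3 + 9*k**2 + 26*k + 24)

Invalid: residual - \frac{14 k}{k^{3} + 9 k^{2} + 26 k + 24} ≠ 0.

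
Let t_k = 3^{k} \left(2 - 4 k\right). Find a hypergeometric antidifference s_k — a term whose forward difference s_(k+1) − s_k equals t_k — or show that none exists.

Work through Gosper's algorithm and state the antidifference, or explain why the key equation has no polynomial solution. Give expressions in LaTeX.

s_k = 2 \cdot 3^{k} \left(2 - k\right)

Step 1: r(k) = 3*(2*k + 1)/(2*k - 1).
Take A(k)=3, B(k)=1, C(k)=k - 1/2.
Key eq: (3)·f(k+1) = (1)·f(k) + (k - 1/2).
d = 1 from the (0,0,1) case.
Solving with deg f ≤ 1: f(k) = (k - 2)/2.
So s_k = (B(k−1)f/C)·t_k = ((k - 2)/(2*k - 1))·t_k = 2*3**k*(2 - k).
Check: Δs_k = 3**k*(2 - 4*k). ✓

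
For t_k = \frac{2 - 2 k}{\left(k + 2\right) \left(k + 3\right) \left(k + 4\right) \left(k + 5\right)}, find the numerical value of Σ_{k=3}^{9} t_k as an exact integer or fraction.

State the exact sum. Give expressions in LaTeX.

Compute t_(k+1)/t_k: get k*(k + 2)/((k - 1)*(k + 6)).
Normal form (A,B,C) = (k + 2, k + 6, k - 1).
f must satisfy (k + 2)·f(k+1) − (k + 5)·f(k) = k - 1.
deg f ≤ 3 (via 1,1,1).
Match coefficients ⇒ f(k) = -k/2.
R(k) = B(k−1)·f(k)/C(k) = -k*(k + 5)/(2*(k - 1)); s_k = R·t_k = k/((k + 2)*(k + 3)*(k + 4)).
Δs = 2*(1 - k)/(k**4 + 14*k**3 + 71*k**2 + 154*k + 120), as required.
Sum = s_(10) − s_(3); s_(10) = 5/1092, s_(3) = 1/70 ⇒ -53/5460.

Σ = -53/5460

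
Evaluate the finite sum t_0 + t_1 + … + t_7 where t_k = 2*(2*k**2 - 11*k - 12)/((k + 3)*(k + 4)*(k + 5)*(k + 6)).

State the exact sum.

Compute t_(k+1)/t_k: get (k + 3)*(11*k - 2*(k + 1)**2 + 23)/((k + 7)*(-2*k**2 + 11*k + 12)).
So A=k + 3 and B=k + 7, with C=k**2 - 11*k/2 - 6.
Need (k + 3)·f(k+1) − (k + 6)·f(k) = k**2 - 11*k/2 - 6.
From deg A=1, deg B=1, deg C=2: d=3.
Coefficient equations give f(k) = -k*(k**2 + 252*k + 227)/240.
Get s_k = R·t_k = k*(-k**2 - 252*k - 227)/(60*(k + 3)*(k + 4)*(k + 5)) with R(k) = B(k−1)f(k)/C(k) = -k*(k + 6)*(k**2 + 252*k + 227)/(120*(2*k**2 - 11*k - 12)).
Check: Δs_k = 2*(2*k**2 - 11*k - 12)/(k**4 + 18*k**3 + 119*k**2 + 342*k + 360). ✓
Σ_(k=0)^(7) t_k = s_(8) − s_(0) = -769/4290 − (0) = -769/4290.

Σ = -769/4290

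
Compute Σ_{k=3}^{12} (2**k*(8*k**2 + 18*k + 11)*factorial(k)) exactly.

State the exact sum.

Σ = 2805646491647280

Ratio r(k) = 2*(8*k**3 + 42*k**2 + 71*k + 37)/(8*k**2 + 18*k + 11).
A = 2*k + 2, B = 1, C = k**2 + 9*k/4 + 11/8.
Set up (2*k + 2)·f(k+1) − (1)·f(k) − (k**2 + 9*k/4 + 11/8) = 0.
Degrees (1,0,2) ⇒ d ≤ 1.
Solve for f: f(k) = (4*k + 3)/8 (degree 1 ≤ 1).
Get s_k = R·t_k = 2**k*(4*k + 3)*factorial(k) with R(k) = B(k−1)f(k)/C(k) = (4*k + 3)/(8*k**2 + 18*k + 11).
Verify: 2**k*(8*k**2 + 18*k + 11)*factorial(k) matches t_k.
Telescoping: Σ = s_(13) − s_(3) = 2805646491648000 − (720) = 2805646491647280.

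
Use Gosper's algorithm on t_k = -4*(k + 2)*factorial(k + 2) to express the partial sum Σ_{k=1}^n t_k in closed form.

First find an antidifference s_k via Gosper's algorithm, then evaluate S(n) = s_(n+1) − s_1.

Step 1: r(k) = (k + 3)**2/(k + 2).
Gosper form: A/B · C(k+1)/C(k) with A=k + 3, B=1, C=k + 2.
Set up (k + 3)·f(k+1) − (1)·f(k) − (k + 2) = 0.
Degrees (1,0,1) ⇒ d ≤ 0.
Match coefficients ⇒ f(k) = 1.
Then R = B(k−1)f/C = 1/(k + 2), so s_k = R(k)·t_k = -4*factorial(k + 2).
Check: Δs_k = -4*(k + 2)*factorial(k + 2). ✓
Evaluate: s_(n+1) = -4*factorial(n + 3); subtract s_(1) = -24 ⇒ S(n) = 24 - 4*factorial(n + 3).

S(n) = 24 - 4*factorial(n + 3)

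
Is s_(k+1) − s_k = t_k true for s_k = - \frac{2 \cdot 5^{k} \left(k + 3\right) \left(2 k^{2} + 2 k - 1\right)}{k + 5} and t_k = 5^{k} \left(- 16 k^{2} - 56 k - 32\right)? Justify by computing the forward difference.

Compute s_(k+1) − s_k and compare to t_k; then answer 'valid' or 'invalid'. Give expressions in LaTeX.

s_(k+1) = -10*5**k*(k + 4)*(2*k + 2*(k + 1)**2 + 1)/(k + 6)
s_(k+1) − s_k = 5**k*(-16*k**4 - 200*k**3 - 864*k**2 - 1416*k - 636)/(k**2 + 11*k + 30)
(s_(k+1) − s_k) − t_k = 5**k*(32*k**3 + 264*k**2 + 616*k + 324)/(k**2 + 11*k + 30)

Invalid: residual \frac{5^{k} \left(32 k^{3} + 264 k^{2} + 616 k + 324\right)}{k^{2} + 11 k + 30} ≠ 0.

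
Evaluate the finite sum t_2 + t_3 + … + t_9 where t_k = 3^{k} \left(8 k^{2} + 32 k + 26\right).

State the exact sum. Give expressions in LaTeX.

Σ = 26040384

The ratio is 3*(4*k**2 + 24*k + 33)/(4*k**2 + 16*k + 13).
So A=3 and B=1, with C=k**2 + 4*k + 13/4.
Solve (3)·f(k+1) − (1)·f(k) = k**2 + 4*k + 13/4.
d = 2 from the (0,0,2) case.
Coefficient equations give f(k) = (2*k + 1)**2/8.
Then R = B(k−1)f/C = (2*k + 1)**2/(2*(4*k**2 + 16*k + 13)), so s_k = R(k)·t_k = 3**k*(4*k**2 + 4*k + 1).
Verify: 3**k*(8*k**2 + 32*k + 26) matches t_k.
Telescoping: Σ = s_(10) − s_(2) = 26040609 − (225) = 26040384.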